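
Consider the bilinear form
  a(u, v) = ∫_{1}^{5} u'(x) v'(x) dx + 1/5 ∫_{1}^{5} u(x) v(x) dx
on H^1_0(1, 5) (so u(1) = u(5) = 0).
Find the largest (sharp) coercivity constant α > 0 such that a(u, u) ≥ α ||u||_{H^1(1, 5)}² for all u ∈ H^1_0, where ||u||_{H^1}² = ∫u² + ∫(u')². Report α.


α = (16/5 + π^2)/(π^2 + 16)

Coercivity of a(·,·) on H^1_0(1, 5) means a(u, u) ≥ α ||u||_{H^1}² for every u ∈ H^1_0.
The interval has length L = 4, and Poincaré/coercivity depend only on L. Here a(u, u) = ∫(u')² + (1/5)·∫u².
Here 0 < c = 1/5 < 1. The condition a(u,u) ≥ α||u||_{H^1}² reads (1−α)∫(u')² ≥ (α−c)∫u². Any admissible α is ≤ 1 (rapidly oscillating u have ∫u²/∫(u')² → 0), and α = 1 would force 0 ≥ (1−c)∫u², impossible since c < 1; so 1−α > 0. By the sharp Poincaré inequality on H^1_0 of an interval of length L, ∫(u')² ≥ (π/L)²∫u² with equality for the first sine mode sin(π(x−x₀)/L) (x₀ the left endpoint), so the inequality holds for all u iff (1−α)(π/L)² ≥ α − c, i.e. α ≤ ((π/L)² + c)/((π/L)² + 1) = (1 + c(L/π)²)/(1 + (L/π)²). With (π/L)² = π^2/16 and c = 1/5, the largest admissible constant is α = ((π/L)² + c)/((π/L)² + 1).
Simplifying, α = (16/5 + π^2)/(π^2 + 16).


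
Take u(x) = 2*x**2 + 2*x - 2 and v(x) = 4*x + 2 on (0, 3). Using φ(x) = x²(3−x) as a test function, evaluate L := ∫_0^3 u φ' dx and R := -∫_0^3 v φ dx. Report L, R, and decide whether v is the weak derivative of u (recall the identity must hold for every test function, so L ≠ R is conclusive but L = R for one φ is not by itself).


LHS = -621/10, RHS = -621/10. Yes, v = u' weakly.

u(x) = 2*x**2 + 2*x - 2, classical derivative u'(x) = 4*x + 2.
φ(x) = x²(3−x), so φ'(x) = 3*x*(2 - x).
Note φ(0) = φ(3) = 0, so the boundary term u·φ vanishes.
LHS = ∫_0^3 u(x) φ'(x) dx = ∫_0^3 (-6*x^4 + 6*x^3 + 18*x^2 - 12*x) dx. Term by term:
  ∫_0^3 -6*x^4 dx = -1458/5;  ∫_0^3 6*x^3 dx = 243/2;  ∫_0^3 18*x^2 dx = 162;
  ∫_0^3 -12*x dx = -54.
Sum: -1458/5 + 243/2 + 162 − 54 = -621/10.
So LHS = -621/10.
∫_0^3 v(x) φ(x) dx = ∫_0^3 (-4*x^4 + 10*x^3 + 6*x^2) dx. Term by term:
  ∫_0^3 -4*x^4 dx = -972/5;  ∫_0^3 10*x^3 dx = 405/2;  ∫_0^3 6*x^2 dx = 54.
Sum: -972/5 + 405/2 + 54 = 621/10.
So RHS = -∫_0^3 v(x) φ(x) dx = -621/10.
LHS = RHS, so the identity holds for this test φ.
Moreover u is smooth here and v(x) = u'(x) = 4*x + 2 pointwise, so the identity holds for every test function. Hence v is the weak derivative of u.


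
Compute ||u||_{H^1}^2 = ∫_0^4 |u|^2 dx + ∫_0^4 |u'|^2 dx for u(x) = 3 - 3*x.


||u||_{H^1}^2 = 120

The H^1 norm (squared) on an interval (0, L) is
  ||u||_{H^1}^2 = ∫_0^L u(x)^2 dx + ∫_0^L u'(x)^2 dx.
Compute u'(x) = -3.
Then u(x)^2 = 9*x**2 - 18*x + 9 and u'(x)^2 = 9.
Integrate each monomial from 0 to 4 using ∫_0^4 c·x^n dx = c·4^(n+1)/(n+1):
  ∫_0^4 u(x)^2 dx = ∫_0^4 (9*x^2 - 18*x + 9) dx. Term by term:
    ∫_0^4 9*x^2 dx = 192;  ∫_0^4 -18*x dx = -144;  ∫_0^4 9 dx = 36.
  Sum: 192 − 144 + 36 = 84.
  ∫_0^4 u'(x)^2 dx = ∫_0^4 (9) dx. Term by term:
    ∫_0^4 9 dx = 36.
Adding: ||u||_{H^1}^2 = 84 + 36 = 120.


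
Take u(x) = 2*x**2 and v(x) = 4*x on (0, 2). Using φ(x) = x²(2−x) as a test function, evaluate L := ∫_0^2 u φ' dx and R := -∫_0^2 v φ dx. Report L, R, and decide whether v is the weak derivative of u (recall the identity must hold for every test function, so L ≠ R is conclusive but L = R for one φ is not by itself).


LHS = -32/5, RHS = -32/5. Yes, v = u' weakly.

u(x) = 2*x**2, classical derivative u'(x) = 4*x.
φ(x) = x²(2−x), so φ'(x) = x*(4 - 3*x).
Note φ(0) = φ(2) = 0, so the boundary term u·φ vanishes.
LHS = ∫_0^2 u(x) φ'(x) dx = ∫_0^2 (-6*x^4 + 8*x^3) dx. Term by term:
  ∫_0^2 -6*x^4 dx = -192/5;  ∫_0^2 8*x^3 dx = 32.
Sum: -192/5 + 32 = -32/5.
So LHS = -32/5.
∫_0^2 v(x) φ(x) dx = ∫_0^2 (-4*x^4 + 8*x^3) dx. Term by term:
  ∫_0^2 -4*x^4 dx = -128/5;  ∫_0^2 8*x^3 dx = 32.
Sum: -128/5 + 32 = 32/5.
So RHS = -∫_0^2 v(x) φ(x) dx = -32/5.
LHS = RHS, so the identity holds for this test φ.
Moreover u is smooth here and v(x) = u'(x) = 4*x pointwise, so the identity holds for every test function. Hence v is the weak derivative of u.


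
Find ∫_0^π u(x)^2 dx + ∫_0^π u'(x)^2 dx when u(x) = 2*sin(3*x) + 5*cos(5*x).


||u||_{H^1(0,π)}^2 = 345*π

u'(x) = -25*sin(5*x) + 6*cos(3*x).
Expand u² and (u')² and integrate term by term on (0, π), using: for integers n ≥ 1, ∫_0^π sin²(nx) dx = ∫_0^π cos²(nx) dx = π/2; for n ≠ n', ∫_0^π sin(nx)sin(n'x) dx = ∫_0^π cos(nx)cos(n'x) dx = 0; and by product-to-sum, ∫_0^π sin(nx)cos(n'x) dx = ½∫_0^π [sin((n+n')x) + sin((n−n')x)] dx, which is 0 when n+n' is even and 2n/(n²−n'²) when n+n' is odd (it need not vanish on (0, π)).
  u² squared terms: (2)²·∫sin(3x)² dx = 4·π/2 = 2*π;  (5)²·∫cos(5x)² dx = 25·π/2 = 25*π/2.
  u² cross terms: 2·(2)·(5)·∫sin(3x)·cos(5x) dx = 20·(0) = 0.
  So ∫_0^π u² dx = 2*π + 25*π/2 + 0 = 29*π/2.
  (u')² squared terms: (-25)²·∫sin(5x)² dx = 625·π/2 = 625*π/2;  (6)²·∫cos(3x)² dx = 36·π/2 = 18*π.
  (u')² cross terms: 2·(-25)·(6)·∫sin(5x)·cos(3x) dx = -300·(0) = 0.
  So ∫_0^π (u')² dx = 625*π/2 + 18*π + 0 = 661*π/2.
||u||_{H^1}^2 = (29*π/2) + (661*π/2) = 345*π.


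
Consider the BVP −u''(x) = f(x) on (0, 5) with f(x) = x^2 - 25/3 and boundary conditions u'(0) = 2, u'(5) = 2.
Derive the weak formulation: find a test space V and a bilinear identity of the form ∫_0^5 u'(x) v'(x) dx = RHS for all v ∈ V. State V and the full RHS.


V = H^1(0, 5) (v unrestricted at boundary; u is determined up to an additive constant); weak form: ∫_0^5 u'v' dx = ∫_0^5 (x^2 - 25/3) v dx + 2·v(5) − 2·v(0) for all v ∈ V.

Multiply both sides by a test function v and integrate from 0 to 5:
  ∫_0^5 −u''(x) v(x) dx = ∫_0^5 f(x) v(x) dx.
Integrate the LHS by parts once:
  ∫_0^5 −u'' v dx = −[u'(x) v(x)]_0^5 + ∫_0^5 u'(x) v'(x) dx.
Thus ∫_0^5 u'(x) v'(x) dx = ∫_0^5 f(x) v(x) dx + [u'(x) v(x)]_0^5.
Choose V so that boundary terms are either known or forced to vanish.
u has inhomogeneous Neumann u'(0) = 2, u'(5) = 2. [u' v]_0^5 = (2)·v(5) − (2)·v(0) = 2·v(5) − 2·v(0). Take V = H^1(0, 5); boundary term becomes part of RHS.
Weak formulation: find u (satisfying any essential BC) such that ∫_0^5 u'(x) v'(x) dx = ∫_0^5 f v dx + 2·v(5) − 2·v(0) for all v ∈ V (Neumann data are natural BCs: they enter the RHS as boundary terms).
Substituting f(x) = x^2 - 25/3, the right-hand side is ∫_0^5 (x^2 - 25/3) v dx + 2·v(5) − 2·v(0).
Compatibility check (pure Neumann): taking v ≡ 1 ∈ V gives 0 = ∫_0^5 f dx + (2) − (2), i.e. ∫_0^5 f dx must equal u'(0) − u'(5) = 0. Indeed ∫_0^5 (x^2 - 25/3) dx = 0, so the data are compatible. The solution is then unique only up to an additive constant (fix it e.g. by requiring ∫_0^5 u dx = 0).


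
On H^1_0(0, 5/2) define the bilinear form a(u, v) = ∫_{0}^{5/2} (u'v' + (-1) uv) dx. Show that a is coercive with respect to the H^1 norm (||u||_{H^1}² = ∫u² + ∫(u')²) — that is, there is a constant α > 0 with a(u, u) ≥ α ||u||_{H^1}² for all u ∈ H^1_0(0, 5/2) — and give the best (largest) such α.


α = (-25 + 4*π^2)/(25 + 4*π^2)

Coercivity of a(·,·) on H^1_0(0, 5/2) means a(u, u) ≥ α ||u||_{H^1}² for every u ∈ H^1_0.
The interval has length L = 5/2, and Poincaré/coercivity depend only on L. Here a(u, u) = ∫(u')² + (-1)·∫u².
Here c = -1 < 0 with |c| < (π/L)² = 4*π^2/25, so coercivity still holds. The condition a(u,u) ≥ α||u||_{H^1}² reads (1−α)∫(u')² ≥ (α−c)∫u². Any admissible α is ≤ 1 (rapidly oscillating u have ∫u²/∫(u')² → 0), and α = 1 would force 0 ≥ (1−c)∫u², impossible since c < 1; so 1−α > 0. By the sharp Poincaré inequality on H^1_0 of an interval of length L, ∫(u')² ≥ (π/L)²∫u² with equality for the first sine mode sin(π(x−x₀)/L) (x₀ the left endpoint), so the inequality holds for all u iff (1−α)(π/L)² ≥ α − c, i.e. α ≤ ((π/L)² + c)/((π/L)² + 1) = (1 + c(L/π)²)/(1 + (L/π)²). (Direct route, valid since c ≤ 0: Poincaré gives c∫u² ≥ c(L/π)²∫(u')², so a(u,u) ≥ (1 + c(L/π)²)∫(u')², while ||u||_{H^1}² ≤ (1 + (L/π)²)∫(u')²; dividing yields the same α.) With (π/L)² = 4*π^2/25 and c = -1, the largest admissible constant is α = ((π/L)² + c)/((π/L)² + 1).
Simplifying, α = (-25 + 4*π^2)/(25 + 4*π^2).


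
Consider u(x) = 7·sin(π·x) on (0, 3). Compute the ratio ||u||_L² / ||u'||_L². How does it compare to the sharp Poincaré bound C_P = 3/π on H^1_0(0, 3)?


||u||_L² / ||u'||_L² = 1/π < C_P = 3/π.

u(x) = 7·sin(π·x), so u'(x) = 7*π*cos(π*x).
Writing u(x) = A·sin(kπx/L) with A = 7 and k = 3, use ∫_0^L sin²(kπx/L) dx = L/2 and ∫_0^L cos²(kπx/L) dx = L/2.
u² = 49·sin²(π·x) and (u')² = 49*π^2·cos²(π·x), and each of sin², cos² integrates to L/2 = 3/2 over (0, 3).
∫_0^3 u² dx = 147/2, so ||u||_L² = 7*sqrt(6)/2.
∫_0^3 (u')² dx = 147*π^2/2, so ||u'||_L² = 7*sqrt(6)*π/2.
Ratio ||u||_L² / ||u'||_L² = 1/π.
Sharp Poincaré constant on H^1_0(0, 3) is C_P = L/π = 3/π, achieved by sin(π/3·x).
This is the k = 3 harmonic; the ratio L/(kπ) is strictly less than C_P = L/π, consistent with the sharp inequality ||u||_L² ≤ C_P ||u'||_L².


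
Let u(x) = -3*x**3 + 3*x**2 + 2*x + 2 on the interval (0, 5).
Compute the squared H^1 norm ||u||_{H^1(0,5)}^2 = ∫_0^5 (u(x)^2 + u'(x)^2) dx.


||u||_{H^1}^2 = 1817615/21

The H^1 norm (squared) on an interval (0, L) is
  ||u||_{H^1}^2 = ∫_0^L u(x)^2 dx + ∫_0^L u'(x)^2 dx.
Compute u'(x) = -9*x**2 + 6*x + 2.
Then u(x)^2 = 9*x**6 - 18*x**5 - 3*x**4 + 16*x**2 + 8*x + 4 and u'(x)^2 = 81*x**4 - 108*x**3 + 24*x + 4.
Integrate each monomial from 0 to 5 using ∫_0^5 c·x^n dx = c·5^(n+1)/(n+1):
  ∫_0^5 u(x)^2 dx = ∫_0^5 (9*x^6 - 18*x^5 - 3*x^4 + 16*x^2 + 8*x + 4) dx. Term by term:
    ∫_0^5 9*x^6 dx = 703125/7;  ∫_0^5 -18*x^5 dx = -46875;  ∫_0^5 -3*x^4 dx = -1875;
    ∫_0^5 16*x^2 dx = 2000/3;  ∫_0^5 8*x dx = 100;  ∫_0^5 4 dx = 20.
  Sum: 703125/7 − 46875 − 1875 + 2000/3 + 100 + 20 = 1102145/21.
  ∫_0^5 u'(x)^2 dx = ∫_0^5 (81*x^4 - 108*x^3 + 24*x + 4) dx. Term by term:
    ∫_0^5 81*x^4 dx = 50625;  ∫_0^5 -108*x^3 dx = -16875;  ∫_0^5 24*x dx = 300;
    ∫_0^5 4 dx = 20.
  Sum: 50625 − 16875 + 300 + 20 = 34070.
Adding: ||u||_{H^1}^2 = 1102145/21 + 34070 = 1817615/21.


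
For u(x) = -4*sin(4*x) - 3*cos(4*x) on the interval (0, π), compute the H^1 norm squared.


||u||_{H^1(0,π)}^2 = 425*π/2

u'(x) = 12*sin(4*x) - 16*cos(4*x).
Expand u² and (u')² and integrate term by term on (0, π), using: for integers n ≥ 1, ∫_0^π sin²(nx) dx = ∫_0^π cos²(nx) dx = π/2; for n ≠ n', ∫_0^π sin(nx)sin(n'x) dx = ∫_0^π cos(nx)cos(n'x) dx = 0; and by product-to-sum, ∫_0^π sin(nx)cos(n'x) dx = ½∫_0^π [sin((n+n')x) + sin((n−n')x)] dx, which is 0 when n+n' is even and 2n/(n²−n'²) when n+n' is odd (it need not vanish on (0, π)).
  u² squared terms: (-4)²·∫sin(4x)² dx = 16·π/2 = 8*π;  (-3)²·∫cos(4x)² dx = 9·π/2 = 9*π/2.
  u² cross terms: 2·(-4)·(-3)·∫sin(4x)·cos(4x) dx = 24·(0) = 0.
  So ∫_0^π u² dx = 8*π + 9*π/2 + 0 = 25*π/2.
  (u')² squared terms: (-16)²·∫cos(4x)² dx = 256·π/2 = 128*π;  (12)²·∫sin(4x)² dx = 144·π/2 = 72*π.
  (u')² cross terms: 2·(-16)·(12)·∫cos(4x)·sin(4x) dx = -384·(0) = 0.
  So ∫_0^π (u')² dx = 128*π + 72*π + 0 = 200*π.
||u||_{H^1}^2 = (25*π/2) + (200*π) = 425*π/2.


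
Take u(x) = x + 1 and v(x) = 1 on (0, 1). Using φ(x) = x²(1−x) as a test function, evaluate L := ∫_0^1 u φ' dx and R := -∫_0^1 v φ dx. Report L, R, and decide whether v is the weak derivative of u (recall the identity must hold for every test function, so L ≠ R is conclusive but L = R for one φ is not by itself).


LHS = -1/12, RHS = -1/12. Yes, v = u' weakly.

u(x) = x + 1, classical derivative u'(x) = 1.
φ(x) = x²(1−x), so φ'(x) = x*(2 - 3*x).
Note φ(0) = φ(1) = 0, so the boundary term u·φ vanishes.
LHS = ∫_0^1 u(x) φ'(x) dx = ∫_0^1 (-3*x^3 - x^2 + 2*x) dx. Term by term:
  ∫_0^1 -3*x^3 dx = -3/4;  ∫_0^1 -x^2 dx = -1/3;  ∫_0^1 2*x dx = 1.
Sum: -3/4 − 1/3 + 1 = -1/12.
So LHS = -1/12.
∫_0^1 v(x) φ(x) dx = ∫_0^1 (-x^3 + x^2) dx. Term by term:
  ∫_0^1 -x^3 dx = -1/4;  ∫_0^1 x^2 dx = 1/3.
Sum: -1/4 + 1/3 = 1/12.
So RHS = -∫_0^1 v(x) φ(x) dx = -1/12.
LHS = RHS, so the identity holds for this test φ.
Moreover u is smooth here and v(x) = u'(x) = 1 pointwise, so the identity holds for every test function. Hence v is the weak derivative of u.


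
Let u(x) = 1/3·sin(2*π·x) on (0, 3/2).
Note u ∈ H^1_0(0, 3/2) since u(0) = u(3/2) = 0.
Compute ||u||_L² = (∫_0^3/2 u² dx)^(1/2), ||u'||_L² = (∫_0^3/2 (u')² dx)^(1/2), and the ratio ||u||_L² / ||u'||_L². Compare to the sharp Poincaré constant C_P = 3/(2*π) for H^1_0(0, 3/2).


||u||_L² / ||u'||_L² = 1/(2*π) < C_P = 3/(2*π).

u(x) = 1/3·sin(2*π·x), so u'(x) = 2*π*cos(2*π*x)/3.
Writing u(x) = A·sin(kπx/L) with A = 1/3 and k = 3, use ∫_0^L sin²(kπx/L) dx = L/2 and ∫_0^L cos²(kπx/L) dx = L/2.
u² = 1/9·sin²(2*π·x) and (u')² = 4*π^2/9·cos²(2*π·x), and each of sin², cos² integrates to L/2 = 3/4 over (0, 3/2).
∫_0^3/2 u² dx = 1/12, so ||u||_L² = sqrt(3)/6.
∫_0^3/2 (u')² dx = π^2/3, so ||u'||_L² = sqrt(3)*π/3.
Ratio ||u||_L² / ||u'||_L² = 1/(2*π).
Sharp Poincaré constant on H^1_0(0, 3/2) is C_P = L/π = 3/(2*π), achieved by sin(2*π/3·x).
This is the k = 3 harmonic; the ratio L/(kπ) is strictly less than C_P = L/π, consistent with the sharp inequality ||u||_L² ≤ C_P ||u'||_L².


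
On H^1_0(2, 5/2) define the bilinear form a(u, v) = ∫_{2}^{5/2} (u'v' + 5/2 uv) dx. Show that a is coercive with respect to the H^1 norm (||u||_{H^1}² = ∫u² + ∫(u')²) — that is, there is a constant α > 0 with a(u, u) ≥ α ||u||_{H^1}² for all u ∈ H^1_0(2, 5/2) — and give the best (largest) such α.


α = 1

Coercivity of a(·,·) on H^1_0(2, 5/2) means a(u, u) ≥ α ||u||_{H^1}² for every u ∈ H^1_0.
The interval has length L = 1/2, and Poincaré/coercivity depend only on L. Here a(u, u) = ∫(u')² + (5/2)·∫u².
Here c = 5/2 ≥ 1, so a(u,u) = ∫(u')² + c∫u² ≥ ∫(u')² + ∫u² = ||u||_{H^1}², i.e. α = 1 works. No larger α is possible: a(u,u) ≥ α||u||_{H^1}² means (1−α)∫(u')² ≥ (α−c)∫u², and for the modes u_n = sin(nπ(x−x₀)/L) (x₀ the left endpoint) one has ∫u_n²/∫(u_n')² = (L/(nπ))² → 0, so a(u_n,u_n)/||u_n||_{H^1}² → 1. Hence the optimal constant is α = 1.
Therefore α = 1.


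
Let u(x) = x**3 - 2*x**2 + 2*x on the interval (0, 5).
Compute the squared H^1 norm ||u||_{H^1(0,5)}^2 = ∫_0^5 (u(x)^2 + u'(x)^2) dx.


||u||_{H^1}^2 = 157970/21

The H^1 norm (squared) on an interval (0, L) is
  ||u||_{H^1}^2 = ∫_0^L u(x)^2 dx + ∫_0^L u'(x)^2 dx.
Compute u'(x) = 3*x**2 - 4*x + 2.
Then u(x)^2 = x**6 - 4*x**5 + 8*x**4 - 8*x**3 + 4*x**2 and u'(x)^2 = 9*x**4 - 24*x**3 + 28*x**2 - 16*x + 4.
Integrate each monomial from 0 to 5 using ∫_0^5 c·x^n dx = c·5^(n+1)/(n+1):
  ∫_0^5 u(x)^2 dx = ∫_0^5 (x^6 - 4*x^5 + 8*x^4 - 8*x^3 + 4*x^2) dx. Term by term:
    ∫_0^5 x^6 dx = 78125/7;  ∫_0^5 -4*x^5 dx = -31250/3;  ∫_0^5 8*x^4 dx = 5000;
    ∫_0^5 -8*x^3 dx = -1250;  ∫_0^5 4*x^2 dx = 500/3.
  Sum: 78125/7 − 31250/3 + 5000 − 1250 + 500/3 = 32625/7.
  ∫_0^5 u'(x)^2 dx = ∫_0^5 (9*x^4 - 24*x^3 + 28*x^2 - 16*x + 4) dx. Term by term:
    ∫_0^5 9*x^4 dx = 5625;  ∫_0^5 -24*x^3 dx = -3750;  ∫_0^5 28*x^2 dx = 3500/3;
    ∫_0^5 -16*x dx = -200;  ∫_0^5 4 dx = 20.
  Sum: 5625 − 3750 + 3500/3 − 200 + 20 = 8585/3.
Adding: ||u||_{H^1}^2 = 32625/7 + 8585/3 = 157970/21.


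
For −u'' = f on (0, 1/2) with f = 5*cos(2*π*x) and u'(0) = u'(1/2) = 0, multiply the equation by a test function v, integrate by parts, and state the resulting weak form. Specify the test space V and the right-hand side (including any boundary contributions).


V = H^1(0, 1/2) (no boundary constraint on v; u is determined up to an additive constant); weak form: ∫_0^1/2 u'v' dx = ∫_0^1/2 (5*cos(2*π*x)) v dx for all v ∈ V.

Multiply both sides by a test function v and integrate from 0 to 1/2:
  ∫_0^1/2 −u''(x) v(x) dx = ∫_0^1/2 f(x) v(x) dx.
Integrate the LHS by parts once:
  ∫_0^1/2 −u'' v dx = −[u'(x) v(x)]_0^1/2 + ∫_0^1/2 u'(x) v'(x) dx.
Thus ∫_0^1/2 u'(x) v'(x) dx = ∫_0^1/2 f(x) v(x) dx + [u'(x) v(x)]_0^1/2.
Choose V so that boundary terms are either known or forced to vanish.
u has homogeneous Neumann: u'(0) = u'(1/2) = 0. So [u' v]_0^1/2 = 0·v(1/2) − 0·v(0) = 0 for any v; take V = H^1(0, 1/2).
Weak formulation: find u (satisfying any essential BC) such that ∫_0^1/2 u'(x) v'(x) dx = ∫_0^1/2 f v dx for all v ∈ V (homogeneous Neumann, so boundary terms vanish).
Substituting f(x) = 5*cos(2*π*x), the right-hand side is ∫_0^1/2 (5*cos(2*π*x)) v dx.
Compatibility check (pure Neumann): taking v ≡ 1 ∈ V gives 0 = ∫_0^1/2 f dx + (0) − (0), i.e. ∫_0^1/2 f dx must equal u'(0) − u'(1/2) = 0. Indeed ∫_0^1/2 (5*cos(2*π*x)) dx = 0, so the data are compatible. The solution is then unique only up to an additive constant (fix it e.g. by requiring ∫_0^1/2 u dx = 0).


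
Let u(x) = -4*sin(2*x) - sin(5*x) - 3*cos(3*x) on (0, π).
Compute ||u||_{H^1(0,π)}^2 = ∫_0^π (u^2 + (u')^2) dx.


||u||_{H^1(0,π)}^2 = -192 + 98*π

u'(x) = 9*sin(3*x) - 8*cos(2*x) - 5*cos(5*x).
Expand u² and (u')² and integrate term by term on (0, π), using: for integers n ≥ 1, ∫_0^π sin²(nx) dx = ∫_0^π cos²(nx) dx = π/2; for n ≠ n', ∫_0^π sin(nx)sin(n'x) dx = ∫_0^π cos(nx)cos(n'x) dx = 0; and by product-to-sum, ∫_0^π sin(nx)cos(n'x) dx = ½∫_0^π [sin((n+n')x) + sin((n−n')x)] dx, which is 0 when n+n' is even and 2n/(n²−n'²) when n+n' is odd (it need not vanish on (0, π)).
  u² squared terms: (-1)²·∫sin(5x)² dx = 1·π/2 = π/2;  (-4)²·∫sin(2x)² dx = 16·π/2 = 8*π;  (-3)²·∫cos(3x)² dx = 9·π/2 = 9*π/2.
  u² cross terms: 2·(-1)·(-4)·∫sin(5x)·sin(2x) dx = 8·(0) = 0;  2·(-1)·(-3)·∫sin(5x)·cos(3x) dx = 6·(0) = 0;  2·(-4)·(-3)·∫sin(2x)·cos(3x) dx = 24·(-4/5) = -96/5.
  So ∫_0^π u² dx = π/2 + 8*π + 9*π/2 + 0 + 0 − 96/5 = -96/5 + 13*π.
  (u')² squared terms: (-8)²·∫cos(2x)² dx = 64·π/2 = 32*π;  (-5)²·∫cos(5x)² dx = 25·π/2 = 25*π/2;  (9)²·∫sin(3x)² dx = 81·π/2 = 81*π/2.
  (u')² cross terms: 2·(-8)·(-5)·∫cos(2x)·cos(5x) dx = 80·(0) = 0;  2·(-8)·(9)·∫cos(2x)·sin(3x) dx = -144·(6/5) = -864/5;  2·(-5)·(9)·∫cos(5x)·sin(3x) dx = -90·(0) = 0.
  So ∫_0^π (u')² dx = 32*π + 25*π/2 + 81*π/2 + 0 − 864/5 + 0 = -864/5 + 85*π.
||u||_{H^1}^2 = (-96/5 + 13*π) + (-864/5 + 85*π) = -192 + 98*π.


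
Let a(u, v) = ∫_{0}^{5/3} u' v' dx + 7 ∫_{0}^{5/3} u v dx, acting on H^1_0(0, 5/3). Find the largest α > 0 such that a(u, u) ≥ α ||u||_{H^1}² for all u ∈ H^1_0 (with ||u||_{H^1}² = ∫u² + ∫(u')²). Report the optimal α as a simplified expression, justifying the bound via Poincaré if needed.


α = 1

Coercivity of a(·,·) on H^1_0(0, 5/3) means a(u, u) ≥ α ||u||_{H^1}² for every u ∈ H^1_0.
The interval has length L = 5/3, and Poincaré/coercivity depend only on L. Here a(u, u) = ∫(u')² + (7)·∫u².
Here c = 7 ≥ 1, so a(u,u) = ∫(u')² + c∫u² ≥ ∫(u')² + ∫u² = ||u||_{H^1}², i.e. α = 1 works. No larger α is possible: a(u,u) ≥ α||u||_{H^1}² means (1−α)∫(u')² ≥ (α−c)∫u², and for the modes u_n = sin(nπ(x−x₀)/L) (x₀ the left endpoint) one has ∫u_n²/∫(u_n')² = (L/(nπ))² → 0, so a(u_n,u_n)/||u_n||_{H^1}² → 1. Hence the optimal constant is α = 1.
Therefore α = 1.


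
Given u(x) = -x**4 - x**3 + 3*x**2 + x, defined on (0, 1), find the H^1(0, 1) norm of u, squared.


||u||_{H^1}^2 = 7601/1260

The H^1 norm (squared) on an interval (0, L) is
  ||u||_{H^1}^2 = ∫_0^L u(x)^2 dx + ∫_0^L u'(x)^2 dx.
Compute u'(x) = -4*x**3 - 3*x**2 + 6*x + 1.
Then u(x)^2 = x**8 + 2*x**7 - 5*x**6 - 8*x**5 + 7*x**4 + 6*x**3 + x**2 and u'(x)^2 = 16*x**6 + 24*x**5 - 39*x**4 - 44*x**3 + 30*x**2 + 12*x + 1.
Integrate each monomial from 0 to 1 using ∫_0^1 c·x^n dx = c·1^(n+1)/(n+1):
  ∫_0^1 u(x)^2 dx = ∫_0^1 (x^8 + 2*x^7 - 5*x^6 - 8*x^5 + 7*x^4 + 6*x^3 + x^2) dx. Term by term:
    ∫_0^1 x^8 dx = 1/9;  ∫_0^1 2*x^7 dx = 1/4;  ∫_0^1 -5*x^6 dx = -5/7;
    ∫_0^1 -8*x^5 dx = -4/3;  ∫_0^1 7*x^4 dx = 7/5;  ∫_0^1 6*x^3 dx = 3/2;
    ∫_0^1 x^2 dx = 1/3.
  Sum: 1/9 + 1/4 − 5/7 − 4/3 + 7/5 + 3/2 + 1/3 = 1949/1260.
  ∫_0^1 u'(x)^2 dx = ∫_0^1 (16*x^6 + 24*x^5 - 39*x^4 - 44*x^3 + 30*x^2 + 12*x + 1) dx. Term by term:
    ∫_0^1 16*x^6 dx = 16/7;  ∫_0^1 24*x^5 dx = 4;  ∫_0^1 -39*x^4 dx = -39/5;
    ∫_0^1 -44*x^3 dx = -11;  ∫_0^1 30*x^2 dx = 10;  ∫_0^1 12*x dx = 6;
    ∫_0^1 1 dx = 1.
  Sum: 16/7 + 4 − 39/5 − 11 + 10 + 6 + 1 = 157/35.
Adding: ||u||_{H^1}^2 = 1949/1260 + 157/35 = 7601/1260.


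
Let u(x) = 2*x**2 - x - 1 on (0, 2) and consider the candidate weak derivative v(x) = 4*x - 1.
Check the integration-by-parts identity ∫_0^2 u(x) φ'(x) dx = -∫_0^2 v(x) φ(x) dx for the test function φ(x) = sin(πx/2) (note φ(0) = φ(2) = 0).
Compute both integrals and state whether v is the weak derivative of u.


LHS = -12/π, RHS = -12/π. Yes, v = u' weakly.

u(x) = 2*x**2 - x - 1, classical derivative u'(x) = 4*x - 1.
φ(x) = sin(πx/2), so φ'(x) = π*cos(π*x/2)/2.
Note φ(0) = φ(2) = 0, so the boundary term u·φ vanishes.
LHS = ∫_0^2 u(x) φ'(x) dx = ∫_0^2 (π*x^2*cos(π*x/2) - π*x*cos(π*x/2)/2 - π*cos(π*x/2)/2) dx. Term by term:
  ∫_0^2 -π*cos(π*x/2)/2 dx = 0;  ∫_0^2 π*x^2*cos(π*x/2) dx = -16/π;  ∫_0^2 -π*x*cos(π*x/2)/2 dx = 4/π.
Sum: 0 − 16/π + 4/π = -12/π.
So LHS = -12/π.
∫_0^2 v(x) φ(x) dx = ∫_0^2 (4*x*sin(π*x/2) - sin(π*x/2)) dx. Term by term:
  ∫_0^2 -sin(π*x/2) dx = -4/π;  ∫_0^2 4*x*sin(π*x/2) dx = 16/π.
Sum: -4/π + 16/π = 12/π.
So RHS = -∫_0^2 v(x) φ(x) dx = -12/π.
LHS = RHS, so the identity holds for this test φ.
Moreover u is smooth here and v(x) = u'(x) = 4*x - 1 pointwise, so the identity holds for every test function. Hence v is the weak derivative of u.


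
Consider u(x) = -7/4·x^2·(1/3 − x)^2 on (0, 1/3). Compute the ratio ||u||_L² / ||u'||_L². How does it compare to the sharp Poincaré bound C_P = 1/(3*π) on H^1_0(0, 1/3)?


||u||_L² / ||u'||_L² = sqrt(3)/18 < C_P = 1/(3*π).

u(x) = -7/4·x^2·(1/3 − x)^2, so u'(x) = 7*x*(-18*x^2 + 9*x - 1)/18.
u(x) = -7/4·x^2·(1/3 − x)^2 vanishes at x = 0 and x = 1/3, so u ∈ H^1_0(0, 1/3). Differentiate via the product rule and integrate the resulting polynomials term by term.
  ∫_0^1/3 u² dx = ∫_0^1/3 (49*x^8/16 - 49*x^7/12 + 49*x^6/24 - 49*x^5/108 + 49*x^4/1296) dx. Term by term:
    ∫_0^1/3 49*x^8/16 dx = 49/2834352;  ∫_0^1/3 -49*x^7/12 dx = -49/629856;  ∫_0^1/3 49*x^6/24 dx = 7/52488;
    ∫_0^1/3 -49*x^5/108 dx = -49/472392;  ∫_0^1/3 49*x^4/1296 dx = 49/1574640.
  Sum: 49/2834352 − 49/629856 + 7/52488 − 49/472392 + 49/1574640 = 7/28343520.
  ∫_0^1/3 (u')² dx = ∫_0^1/3 (49*x^6 - 49*x^5 + 637*x^4/36 - 49*x^3/18 + 49*x^2/324) dx. Term by term:
    ∫_0^1/3 49*x^6 dx = 7/2187;  ∫_0^1/3 -49*x^5 dx = -49/4374;  ∫_0^1/3 637*x^4/36 dx = 637/43740;
    ∫_0^1/3 -49*x^3/18 dx = -49/5832;  ∫_0^1/3 49*x^2/324 dx = 49/26244.
  Sum: 7/2187 − 49/4374 + 637/43740 − 49/5832 + 49/26244 = 7/262440.
∫_0^1/3 u² dx = 7/28343520, so ||u||_L² = sqrt(210)/29160.
∫_0^1/3 (u')² dx = 7/262440, so ||u'||_L² = sqrt(70)/1620.
Ratio ||u||_L² / ||u'||_L² = sqrt(3)/18.
Sharp Poincaré constant on H^1_0(0, 1/3) is C_P = L/π = 1/(3*π), achieved by sin(3*π·x).
A polynomial bump cannot attain the sharp Poincaré constant (only the first sine eigenfunction does), so the ratio is strictly less than C_P, consistent with ||u||_L² ≤ C_P ||u'||_L².


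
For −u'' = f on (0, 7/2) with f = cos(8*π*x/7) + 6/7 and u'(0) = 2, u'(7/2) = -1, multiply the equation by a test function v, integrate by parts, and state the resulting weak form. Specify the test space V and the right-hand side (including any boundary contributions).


V = H^1(0, 7/2) (v unrestricted at boundary; u is determined up to an additive constant); weak form: ∫_0^7/2 u'v' dx = ∫_0^7/2 (cos(8*π*x/7) + 6/7) v dx − v(7/2) − 2·v(0) for all v ∈ V.

Multiply both sides by a test function v and integrate from 0 to 7/2:
  ∫_0^7/2 −u''(x) v(x) dx = ∫_0^7/2 f(x) v(x) dx.
Integrate the LHS by parts once:
  ∫_0^7/2 −u'' v dx = −[u'(x) v(x)]_0^7/2 + ∫_0^7/2 u'(x) v'(x) dx.
Thus ∫_0^7/2 u'(x) v'(x) dx = ∫_0^7/2 f(x) v(x) dx + [u'(x) v(x)]_0^7/2.
Choose V so that boundary terms are either known or forced to vanish.
u has inhomogeneous Neumann u'(0) = 2, u'(7/2) = -1. [u' v]_0^7/2 = (-1)·v(7/2) − (2)·v(0) = − v(7/2) − 2·v(0). Take V = H^1(0, 7/2); boundary term becomes part of RHS.
Weak formulation: find u (satisfying any essential BC) such that ∫_0^7/2 u'(x) v'(x) dx = ∫_0^7/2 f v dx − v(7/2) − 2·v(0) for all v ∈ V (Neumann data are natural BCs: they enter the RHS as boundary terms).
Substituting f(x) = cos(8*π*x/7) + 6/7, the right-hand side is ∫_0^7/2 (cos(8*π*x/7) + 6/7) v dx − v(7/2) − 2·v(0).
Compatibility check (pure Neumann): taking v ≡ 1 ∈ V gives 0 = ∫_0^7/2 f dx + (-1) − (2), i.e. ∫_0^7/2 f dx must equal u'(0) − u'(7/2) = 3. Indeed ∫_0^7/2 (cos(8*π*x/7) + 6/7) dx = 3, so the data are compatible. The solution is then unique only up to an additive constant (fix it e.g. by requiring ∫_0^7/2 u dx = 0).


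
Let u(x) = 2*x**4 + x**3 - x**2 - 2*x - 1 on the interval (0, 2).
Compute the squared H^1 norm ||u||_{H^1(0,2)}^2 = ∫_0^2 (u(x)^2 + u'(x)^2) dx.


||u||_{H^1}^2 = 97334/63

The H^1 norm (squared) on an interval (0, L) is
  ||u||_{H^1}^2 = ∫_0^L u(x)^2 dx + ∫_0^L u'(x)^2 dx.
Compute u'(x) = 8*x**3 + 3*x**2 - 2*x - 2.
Then u(x)^2 = 4*x**8 + 4*x**7 - 3*x**6 - 10*x**5 - 7*x**4 + 2*x**3 + 6*x**2 + 4*x + 1 and u'(x)^2 = 64*x**6 + 48*x**5 - 23*x**4 - 44*x**3 - 8*x**2 + 8*x + 4.
Integrate each monomial from 0 to 2 using ∫_0^2 c·x^n dx = c·2^(n+1)/(n+1):
  ∫_0^2 u(x)^2 dx = ∫_0^2 (4*x^8 + 4*x^7 - 3*x^6 - 10*x^5 - 7*x^4 + 2*x^3 + 6*x^2 + 4*x + 1) dx. Term by term:
    ∫_0^2 4*x^8 dx = 2048/9;  ∫_0^2 4*x^7 dx = 128;  ∫_0^2 -3*x^6 dx = -384/7;
    ∫_0^2 -10*x^5 dx = -320/3;  ∫_0^2 -7*x^4 dx = -224/5;  ∫_0^2 2*x^3 dx = 8;
    ∫_0^2 6*x^2 dx = 16;  ∫_0^2 4*x dx = 8;  ∫_0^2 1 dx = 2.
  Sum: 2048/9 + 128 − 384/7 − 320/3 − 224/5 + 8 + 16 + 8 + 2 = 57718/315.
  ∫_0^2 u'(x)^2 dx = ∫_0^2 (64*x^6 + 48*x^5 - 23*x^4 - 44*x^3 - 8*x^2 + 8*x + 4) dx. Term by term:
    ∫_0^2 64*x^6 dx = 8192/7;  ∫_0^2 48*x^5 dx = 512;  ∫_0^2 -23*x^4 dx = -736/5;
    ∫_0^2 -44*x^3 dx = -176;  ∫_0^2 -8*x^2 dx = -64/3;  ∫_0^2 8*x dx = 16;
    ∫_0^2 4 dx = 8.
  Sum: 8192/7 + 512 − 736/5 − 176 − 64/3 + 16 + 8 = 142984/105.
Adding: ||u||_{H^1}^2 = 57718/315 + 142984/105 = 97334/63.


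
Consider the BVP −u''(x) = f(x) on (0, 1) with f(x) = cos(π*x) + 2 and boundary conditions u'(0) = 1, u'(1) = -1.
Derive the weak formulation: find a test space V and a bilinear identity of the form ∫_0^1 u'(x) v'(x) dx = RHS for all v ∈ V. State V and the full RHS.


V = H^1(0, 1) (v unrestricted at boundary; u is determined up to an additive constant); weak form: ∫_0^1 u'v' dx = ∫_0^1 (cos(π*x) + 2) v dx − v(1) − v(0) for all v ∈ V.

Multiply both sides by a test function v and integrate from 0 to 1:
  ∫_0^1 −u''(x) v(x) dx = ∫_0^1 f(x) v(x) dx.
Integrate the LHS by parts once:
  ∫_0^1 −u'' v dx = −[u'(x) v(x)]_0^1 + ∫_0^1 u'(x) v'(x) dx.
Thus ∫_0^1 u'(x) v'(x) dx = ∫_0^1 f(x) v(x) dx + [u'(x) v(x)]_0^1.
Choose V so that boundary terms are either known or forced to vanish.
u has inhomogeneous Neumann u'(0) = 1, u'(1) = -1. [u' v]_0^1 = (-1)·v(1) − (1)·v(0) = − v(1) − v(0). Take V = H^1(0, 1); boundary term becomes part of RHS.
Weak formulation: find u (satisfying any essential BC) such that ∫_0^1 u'(x) v'(x) dx = ∫_0^1 f v dx − v(1) − v(0) for all v ∈ V (Neumann data are natural BCs: they enter the RHS as boundary terms).
Substituting f(x) = cos(π*x) + 2, the right-hand side is ∫_0^1 (cos(π*x) + 2) v dx − v(1) − v(0).
Compatibility check (pure Neumann): taking v ≡ 1 ∈ V gives 0 = ∫_0^1 f dx + (-1) − (1), i.e. ∫_0^1 f dx must equal u'(0) − u'(1) = 2. Indeed ∫_0^1 (cos(π*x) + 2) dx = 2, so the data are compatible. The solution is then unique only up to an additive constant (fix it e.g. by requiring ∫_0^1 u dx = 0).


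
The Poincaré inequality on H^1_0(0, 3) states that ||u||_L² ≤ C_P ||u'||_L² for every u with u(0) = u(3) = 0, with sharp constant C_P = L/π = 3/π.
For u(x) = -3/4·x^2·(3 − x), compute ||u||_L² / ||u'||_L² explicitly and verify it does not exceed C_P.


||u||_L² / ||u'||_L² = 3*sqrt(14)/14 < C_P = 3/π.

u(x) = -3/4·x^2·(3 − x), so u'(x) = 9*x*(x - 2)/4.
u(x) = -3/4·x^2·(3 − x) vanishes at x = 0 and x = 3, so u ∈ H^1_0(0, 3). Differentiate via the product rule and integrate the resulting polynomials term by term.
  ∫_0^3 u² dx = ∫_0^3 (9*x^6/16 - 27*x^5/8 + 81*x^4/16) dx. Term by term:
    ∫_0^3 9*x^6/16 dx = 19683/112;  ∫_0^3 -27*x^5/8 dx = -6561/16;  ∫_0^3 81*x^4/16 dx = 19683/80.
  Sum: 19683/112 − 6561/16 + 19683/80 = 6561/560.
  ∫_0^3 (u')² dx = ∫_0^3 (81*x^4/16 - 81*x^3/4 + 81*x^2/4) dx. Term by term:
    ∫_0^3 81*x^4/16 dx = 19683/80;  ∫_0^3 -81*x^3/4 dx = -6561/16;  ∫_0^3 81*x^2/4 dx = 729/4.
  Sum: 19683/80 − 6561/16 + 729/4 = 729/40.
∫_0^3 u² dx = 6561/560, so ||u||_L² = 81*sqrt(35)/140.
∫_0^3 (u')² dx = 729/40, so ||u'||_L² = 27*sqrt(10)/20.
Ratio ||u||_L² / ||u'||_L² = 3*sqrt(14)/14.
Sharp Poincaré constant on H^1_0(0, 3) is C_P = L/π = 3/π, achieved by sin(π/3·x).
A polynomial bump cannot attain the sharp Poincaré constant (only the first sine eigenfunction does), so the ratio is strictly less than C_P, consistent with ||u||_L² ≤ C_P ||u'||_L².


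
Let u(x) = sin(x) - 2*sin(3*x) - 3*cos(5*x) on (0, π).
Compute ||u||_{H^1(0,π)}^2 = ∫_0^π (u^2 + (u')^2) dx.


||u||_{H^1(0,π)}^2 = 138*π

u'(x) = 15*sin(5*x) + cos(x) - 6*cos(3*x).
Expand u² and (u')² and integrate term by term on (0, π), using: for integers n ≥ 1, ∫_0^π sin²(nx) dx = ∫_0^π cos²(nx) dx = π/2; for n ≠ n', ∫_0^π sin(nx)sin(n'x) dx = ∫_0^π cos(nx)cos(n'x) dx = 0; and by product-to-sum, ∫_0^π sin(nx)cos(n'x) dx = ½∫_0^π [sin((n+n')x) + sin((n−n')x)] dx, which is 0 when n+n' is even and 2n/(n²−n'²) when n+n' is odd (it need not vanish on (0, π)).
  u² squared terms: (-3)²·∫cos(5x)² dx = 9·π/2 = 9*π/2;  (-2)²·∫sin(3x)² dx = 4·π/2 = 2*π;  (1)²·∫sin(x)² dx = 1·π/2 = π/2.
  u² cross terms: 2·(-3)·(-2)·∫cos(5x)·sin(3x) dx = 12·(0) = 0;  2·(-3)·(1)·∫cos(5x)·sin(x) dx = -6·(0) = 0;  2·(-2)·(1)·∫sin(3x)·sin(x) dx = -4·(0) = 0.
  So ∫_0^π u² dx = 9*π/2 + 2*π + π/2 + 0 + 0 + 0 = 7*π.
  (u')² squared terms: (-6)²·∫cos(3x)² dx = 36·π/2 = 18*π;  (15)²·∫sin(5x)² dx = 225·π/2 = 225*π/2;  (1)²·∫cos(x)² dx = 1·π/2 = π/2.
  (u')² cross terms: 2·(-6)·(15)·∫cos(3x)·sin(5x) dx = -180·(0) = 0;  2·(-6)·(1)·∫cos(3x)·cos(x) dx = -12·(0) = 0;  2·(15)·(1)·∫sin(5x)·cos(x) dx = 30·(0) = 0.
  So ∫_0^π (u')² dx = 18*π + 225*π/2 + π/2 + 0 + 0 + 0 = 131*π.
||u||_{H^1}^2 = (7*π) + (131*π) = 138*π.


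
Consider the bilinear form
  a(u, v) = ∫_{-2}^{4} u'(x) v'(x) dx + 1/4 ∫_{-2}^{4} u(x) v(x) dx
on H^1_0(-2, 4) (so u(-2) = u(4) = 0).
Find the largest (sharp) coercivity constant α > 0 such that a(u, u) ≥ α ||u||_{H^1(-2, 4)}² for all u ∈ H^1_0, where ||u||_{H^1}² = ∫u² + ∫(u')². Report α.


α = (9 + π^2)/(π^2 + 36)

Coercivity of a(·,·) on H^1_0(-2, 4) means a(u, u) ≥ α ||u||_{H^1}² for every u ∈ H^1_0.
The interval has length L = 6, and Poincaré/coercivity depend only on L. Here a(u, u) = ∫(u')² + (1/4)·∫u².
Here 0 < c = 1/4 < 1. The condition a(u,u) ≥ α||u||_{H^1}² reads (1−α)∫(u')² ≥ (α−c)∫u². Any admissible α is ≤ 1 (rapidly oscillating u have ∫u²/∫(u')² → 0), and α = 1 would force 0 ≥ (1−c)∫u², impossible since c < 1; so 1−α > 0. By the sharp Poincaré inequality on H^1_0 of an interval of length L, ∫(u')² ≥ (π/L)²∫u² with equality for the first sine mode sin(π(x−x₀)/L) (x₀ the left endpoint), so the inequality holds for all u iff (1−α)(π/L)² ≥ α − c, i.e. α ≤ ((π/L)² + c)/((π/L)² + 1) = (1 + c(L/π)²)/(1 + (L/π)²). With (π/L)² = π^2/36 and c = 1/4, the largest admissible constant is α = ((π/L)² + c)/((π/L)² + 1).
Simplifying, α = (9 + π^2)/(π^2 + 36).


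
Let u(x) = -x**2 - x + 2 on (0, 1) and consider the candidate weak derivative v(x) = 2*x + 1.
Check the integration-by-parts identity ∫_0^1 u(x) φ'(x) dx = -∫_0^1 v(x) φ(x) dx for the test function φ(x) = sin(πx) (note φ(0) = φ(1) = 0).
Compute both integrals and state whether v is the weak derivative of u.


LHS = 4/π, RHS = -4/π. No, v is not the weak derivative of u.

u(x) = -x**2 - x + 2, classical derivative u'(x) = -2*x - 1.
φ(x) = sin(πx), so φ'(x) = π*cos(π*x).
Note φ(0) = φ(1) = 0, so the boundary term u·φ vanishes.
LHS = ∫_0^1 u(x) φ'(x) dx = ∫_0^1 (-π*x^2*cos(π*x) - π*x*cos(π*x) + 2*π*cos(π*x)) dx. Term by term:
  ∫_0^1 2*π*cos(π*x) dx = 0;  ∫_0^1 -π*x*cos(π*x) dx = 2/π;  ∫_0^1 -π*x^2*cos(π*x) dx = 2/π.
Sum: 0 + 2/π + 2/π = 4/π.
So LHS = 4/π.
∫_0^1 v(x) φ(x) dx = ∫_0^1 (2*x*sin(π*x) + sin(π*x)) dx. Term by term:
  ∫_0^1 2*x*sin(π*x) dx = 2/π;  ∫_0^1 sin(π*x) dx = 2/π.
Sum: 2/π + 2/π = 4/π.
So RHS = -∫_0^1 v(x) φ(x) dx = -4/π.
LHS − RHS = 8/π ≠ 0, so the identity fails.
(For a valid weak derivative the identity must hold for EVERY test function, in particular this one. The failure shows v is NOT the weak derivative of u.)
Correct weak derivative would be u'(x) = -2*x - 1.


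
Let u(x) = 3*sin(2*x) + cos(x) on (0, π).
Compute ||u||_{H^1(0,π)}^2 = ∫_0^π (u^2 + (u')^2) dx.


||u||_{H^1(0,π)}^2 = 16 + 47*π/2

u'(x) = -sin(x) + 6*cos(2*x).
Expand u² and (u')² and integrate term by term on (0, π), using: for integers n ≥ 1, ∫_0^π sin²(nx) dx = ∫_0^π cos²(nx) dx = π/2; for n ≠ n', ∫_0^π sin(nx)sin(n'x) dx = ∫_0^π cos(nx)cos(n'x) dx = 0; and by product-to-sum, ∫_0^π sin(nx)cos(n'x) dx = ½∫_0^π [sin((n+n')x) + sin((n−n')x)] dx, which is 0 when n+n' is even and 2n/(n²−n'²) when n+n' is odd (it need not vanish on (0, π)).
  u² squared terms: (3)²·∫sin(2x)² dx = 9·π/2 = 9*π/2;  (1)²·∫cos(x)² dx = 1·π/2 = π/2.
  u² cross terms: 2·(3)·(1)·∫sin(2x)·cos(x) dx = 6·(4/3) = 8.
  So ∫_0^π u² dx = 9*π/2 + π/2 + 8 = 8 + 5*π.
  (u')² squared terms: (-1)²·∫sin(x)² dx = 1·π/2 = π/2;  (6)²·∫cos(2x)² dx = 36·π/2 = 18*π.
  (u')² cross terms: 2·(-1)·(6)·∫sin(x)·cos(2x) dx = -12·(-2/3) = 8.
  So ∫_0^π (u')² dx = π/2 + 18*π + 8 = 8 + 37*π/2.
||u||_{H^1}^2 = (8 + 5*π) + (8 + 37*π/2) = 16 + 47*π/2.


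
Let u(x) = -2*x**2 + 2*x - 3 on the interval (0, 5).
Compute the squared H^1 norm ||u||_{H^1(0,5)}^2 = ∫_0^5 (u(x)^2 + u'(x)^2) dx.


||u||_{H^1}^2 = 6895/3

The H^1 norm (squared) on an interval (0, L) is
  ||u||_{H^1}^2 = ∫_0^L u(x)^2 dx + ∫_0^L u'(x)^2 dx.
Compute u'(x) = 2 - 4*x.
Then u(x)^2 = 4*x**4 - 8*x**3 + 16*x**2 - 12*x + 9 and u'(x)^2 = 16*x**2 - 16*x + 4.
Integrate each monomial from 0 to 5 using ∫_0^5 c·x^n dx = c·5^(n+1)/(n+1):
  ∫_0^5 u(x)^2 dx = ∫_0^5 (4*x^4 - 8*x^3 + 16*x^2 - 12*x + 9) dx. Term by term:
    ∫_0^5 4*x^4 dx = 2500;  ∫_0^5 -8*x^3 dx = -1250;  ∫_0^5 16*x^2 dx = 2000/3;
    ∫_0^5 -12*x dx = -150;  ∫_0^5 9 dx = 45.
  Sum: 2500 − 1250 + 2000/3 − 150 + 45 = 5435/3.
  ∫_0^5 u'(x)^2 dx = ∫_0^5 (16*x^2 - 16*x + 4) dx. Term by term:
    ∫_0^5 16*x^2 dx = 2000/3;  ∫_0^5 -16*x dx = -200;  ∫_0^5 4 dx = 20.
  Sum: 2000/3 − 200 + 20 = 1460/3.
Adding: ||u||_{H^1}^2 = 5435/3 + 1460/3 = 6895/3.


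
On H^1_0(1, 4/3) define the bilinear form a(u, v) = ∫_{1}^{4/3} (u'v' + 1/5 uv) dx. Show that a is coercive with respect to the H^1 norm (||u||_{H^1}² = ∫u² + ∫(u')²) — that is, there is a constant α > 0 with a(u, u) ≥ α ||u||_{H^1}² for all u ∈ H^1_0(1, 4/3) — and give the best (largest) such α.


α = (1 + 45*π^2)/(5*(1 + 9*π^2))

Coercivity of a(·,·) on H^1_0(1, 4/3) means a(u, u) ≥ α ||u||_{H^1}² for every u ∈ H^1_0.
The interval has length L = 1/3, and Poincaré/coercivity depend only on L. Here a(u, u) = ∫(u')² + (1/5)·∫u².
Here 0 < c = 1/5 < 1. The condition a(u,u) ≥ α||u||_{H^1}² reads (1−α)∫(u')² ≥ (α−c)∫u². Any admissible α is ≤ 1 (rapidly oscillating u have ∫u²/∫(u')² → 0), and α = 1 would force 0 ≥ (1−c)∫u², impossible since c < 1; so 1−α > 0. By the sharp Poincaré inequality on H^1_0 of an interval of length L, ∫(u')² ≥ (π/L)²∫u² with equality for the first sine mode sin(π(x−x₀)/L) (x₀ the left endpoint), so the inequality holds for all u iff (1−α)(π/L)² ≥ α − c, i.e. α ≤ ((π/L)² + c)/((π/L)² + 1) = (1 + c(L/π)²)/(1 + (L/π)²). With (π/L)² = 9*π^2 and c = 1/5, the largest admissible constant is α = ((π/L)² + c)/((π/L)² + 1).
Simplifying, α = (1 + 45*π^2)/(5*(1 + 9*π^2)).


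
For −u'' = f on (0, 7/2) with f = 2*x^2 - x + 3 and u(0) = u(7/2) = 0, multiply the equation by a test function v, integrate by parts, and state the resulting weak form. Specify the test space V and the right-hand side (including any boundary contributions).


V = H^1_0(0, 7/2) (so v(0) = v(7/2) = 0); weak form: ∫_0^7/2 u'v' dx = ∫_0^7/2 (2*x^2 - x + 3) v dx for all v ∈ V.

Multiply both sides by a test function v and integrate from 0 to 7/2:
  ∫_0^7/2 −u''(x) v(x) dx = ∫_0^7/2 f(x) v(x) dx.
Integrate the LHS by parts once:
  ∫_0^7/2 −u'' v dx = −[u'(x) v(x)]_0^7/2 + ∫_0^7/2 u'(x) v'(x) dx.
Thus ∫_0^7/2 u'(x) v'(x) dx = ∫_0^7/2 f(x) v(x) dx + [u'(x) v(x)]_0^7/2.
Choose V so that boundary terms are either known or forced to vanish.
u is Dirichlet: u(0) = u(7/2) = 0. Let V = H^1_0(0, 7/2); then v(0) = v(7/2) = 0, and [u' v]_0^7/2 = 0.
Weak formulation: find u (satisfying any essential BC) such that ∫_0^7/2 u'(x) v'(x) dx = ∫_0^7/2 f v dx for all v ∈ V.
Substituting f(x) = 2*x^2 - x + 3, the right-hand side is ∫_0^7/2 (2*x^2 - x + 3) v dx.


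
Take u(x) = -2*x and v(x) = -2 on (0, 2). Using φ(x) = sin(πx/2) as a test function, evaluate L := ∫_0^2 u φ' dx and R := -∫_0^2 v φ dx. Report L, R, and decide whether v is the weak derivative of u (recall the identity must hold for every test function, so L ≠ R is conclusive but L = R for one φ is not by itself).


LHS = 8/π, RHS = 8/π. Yes, v = u' weakly.

u(x) = -2*x, classical derivative u'(x) = -2.
φ(x) = sin(πx/2), so φ'(x) = π*cos(π*x/2)/2.
Note φ(0) = φ(2) = 0, so the boundary term u·φ vanishes.
LHS = ∫_0^2 u(x) φ'(x) dx = ∫_0^2 (-π*x*cos(π*x/2)) dx. Term by term:
  ∫_0^2 -π*x*cos(π*x/2) dx = 8/π.
So LHS = 8/π.
∫_0^2 v(x) φ(x) dx = ∫_0^2 (-2*sin(π*x/2)) dx. Term by term:
  ∫_0^2 -2*sin(π*x/2) dx = -8/π.
So RHS = -∫_0^2 v(x) φ(x) dx = 8/π.
LHS = RHS, so the identity holds for this test φ.
Moreover u is smooth here and v(x) = u'(x) = -2 pointwise, so the identity holds for every test function. Hence v is the weak derivative of u.


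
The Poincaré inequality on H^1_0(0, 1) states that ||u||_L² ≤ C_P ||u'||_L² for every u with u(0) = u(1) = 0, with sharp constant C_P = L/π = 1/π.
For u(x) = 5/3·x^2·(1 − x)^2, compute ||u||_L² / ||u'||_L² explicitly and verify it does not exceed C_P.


||u||_L² / ||u'||_L² = sqrt(3)/6 < C_P = 1/π.

u(x) = 5/3·x^2·(1 − x)^2, so u'(x) = 10*x*(x - 1)*(2*x - 1)/3.
u(x) = 5/3·x^2·(1 − x)^2 vanishes at x = 0 and x = 1, so u ∈ H^1_0(0, 1). Differentiate via the product rule and integrate the resulting polynomials term by term.
  ∫_0^1 u² dx = ∫_0^1 (25*x^8/9 - 100*x^7/9 + 50*x^6/3 - 100*x^5/9 + 25*x^4/9) dx. Term by term:
    ∫_0^1 25*x^8/9 dx = 25/81;  ∫_0^1 -100*x^7/9 dx = -25/18;  ∫_0^1 50*x^6/3 dx = 50/21;
    ∫_0^1 -100*x^5/9 dx = -50/27;  ∫_0^1 25*x^4/9 dx = 5/9.
  Sum: 25/81 − 25/18 + 50/21 − 50/27 + 5/9 = 5/1134.
  ∫_0^1 (u')² dx = ∫_0^1 (400*x^6/9 - 400*x^5/3 + 1300*x^4/9 - 200*x^3/3 + 100*x^2/9) dx. Term by term:
    ∫_0^1 400*x^6/9 dx = 400/63;  ∫_0^1 -400*x^5/3 dx = -200/9;  ∫_0^1 1300*x^4/9 dx = 260/9;
    ∫_0^1 -200*x^3/3 dx = -50/3;  ∫_0^1 100*x^2/9 dx = 100/27.
  Sum: 400/63 − 200/9 + 260/9 − 50/3 + 100/27 = 10/189.
∫_0^1 u² dx = 5/1134, so ||u||_L² = sqrt(70)/126.
∫_0^1 (u')² dx = 10/189, so ||u'||_L² = sqrt(210)/63.
Ratio ||u||_L² / ||u'||_L² = sqrt(3)/6.
Sharp Poincaré constant on H^1_0(0, 1) is C_P = L/π = 1/π, achieved by sin(π·x).
A polynomial bump cannot attain the sharp Poincaré constant (only the first sine eigenfunction does), so the ratio is strictly less than C_P, consistent with ||u||_L² ≤ C_P ||u'||_L².
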